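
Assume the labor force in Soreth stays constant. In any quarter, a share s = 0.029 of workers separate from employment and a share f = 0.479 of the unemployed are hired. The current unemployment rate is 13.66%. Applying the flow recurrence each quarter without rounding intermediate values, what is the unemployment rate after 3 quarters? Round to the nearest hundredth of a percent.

Unemployment rate after three quarters ≈ 6.66%.

With a fixed labor force, u_{t+1} = u_t + s·(1−u_t) − f·u_t = u_t·(1−s−f) + s.
Here 1−s−f = 0.492 and s = 0.029.
u_1 = 0.136600 × 0.492 + 0.029 = 0.096207.
u_2 = 0.096207 × 0.492 + 0.029 = 0.076334.
u_3 = 0.076334 × 0.492 + 0.029 = 0.066556.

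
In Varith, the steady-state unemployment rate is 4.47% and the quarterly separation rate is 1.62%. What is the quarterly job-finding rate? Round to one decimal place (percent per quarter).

Job-finding rate ≈ 34.6% per quarter.

From u* = s/(s+f): f = s·(1−u)/u.
f = 1.62 × (1 − 0.0447) / 0.0447 = 1.5476 / 0.0447 ≈ 34.6% per quarter.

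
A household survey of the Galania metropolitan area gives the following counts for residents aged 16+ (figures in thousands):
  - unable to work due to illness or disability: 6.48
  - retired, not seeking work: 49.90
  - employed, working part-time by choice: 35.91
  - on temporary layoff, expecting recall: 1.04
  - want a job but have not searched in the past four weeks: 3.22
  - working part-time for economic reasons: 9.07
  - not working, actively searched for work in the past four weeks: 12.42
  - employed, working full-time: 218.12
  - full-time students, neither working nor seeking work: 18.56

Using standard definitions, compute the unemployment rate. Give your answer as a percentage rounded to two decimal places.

Unemployment rate ≈ 4.87%.

Employed = 35.91 + 9.07 + 218.12 = 263.10 thousand (anyone who worked, including part-time for economic reasons, counts as employed).
Unemployed = 1.04 + 12.42 = 13.46 thousand (jobless and actively searching, or on temporary layoff).
Labor force = 263.10 + 13.46 = 276.56 thousand.
Unemployment rate = 13.46 / 276.56 = 4.87%.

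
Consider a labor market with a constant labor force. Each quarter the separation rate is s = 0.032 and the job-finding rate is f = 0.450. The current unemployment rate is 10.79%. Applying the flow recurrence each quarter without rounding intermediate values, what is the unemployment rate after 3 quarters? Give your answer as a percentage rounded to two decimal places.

Unemployment rate after three quarters ≈ 7.22%.

With a fixed labor force, u_{t+1} = u_t + s·(1−u_t) − f·u_t = u_t·(1−s−f) + s.
Here 1−s−f = 0.518 and s = 0.032.
u_1 = 0.107900 × 0.518 + 0.032 = 0.087892.
u_2 = 0.087892 × 0.518 + 0.032 = 0.077528.
u_3 = 0.077528 × 0.518 + 0.032 = 0.072160.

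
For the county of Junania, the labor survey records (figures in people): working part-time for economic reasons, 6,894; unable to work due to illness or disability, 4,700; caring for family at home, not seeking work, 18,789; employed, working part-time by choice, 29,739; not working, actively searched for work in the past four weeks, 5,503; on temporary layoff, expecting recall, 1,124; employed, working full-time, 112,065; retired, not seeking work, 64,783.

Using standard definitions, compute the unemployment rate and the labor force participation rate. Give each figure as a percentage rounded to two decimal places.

Unemployment rate ≈ 4.27%; labor force participation rate ≈ 63.76%.

Employed = 6,894 + 29,739 + 112,065 = 148,698 (anyone who worked, including part-time for economic reasons, counts as employed).
Unemployed = 5,503 + 1,124 = 6,627 (jobless and actively searching, or on temporary layoff).
Labor force = 148,698 + 6,627 = 155,325.
Not in labor force = 4,700 + 18,789 + 64,783 = 88,272 (those not working and not actively searching are outside the labor force).
Civilian working-age population = 155,325 + 88,272 = 243,597.
Unemployment rate = 6,627 / 155,325 = 4.27%.
Labor force participation rate = 155,325 / 243,597 = 63.76%.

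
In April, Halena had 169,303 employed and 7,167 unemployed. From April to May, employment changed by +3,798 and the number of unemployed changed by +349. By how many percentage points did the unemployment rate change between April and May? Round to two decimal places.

The unemployment rate changed by +0.10 percentage points.

April: labor force = 169,303 + 7,167 = 176,470; u = 7,167/176,470 = 4.06%.
May: labor force = 173,101 + 7,516 = 180,617; u = 7,516/180,617 = 4.16%.
Change = 4.16% − 4.06% = +0.10 pp.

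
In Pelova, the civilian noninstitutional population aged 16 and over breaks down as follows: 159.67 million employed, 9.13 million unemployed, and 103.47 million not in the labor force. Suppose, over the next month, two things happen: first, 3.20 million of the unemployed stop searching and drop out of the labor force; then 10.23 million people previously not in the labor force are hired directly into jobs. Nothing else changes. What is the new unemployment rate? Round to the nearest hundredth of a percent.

New unemployment rate ≈ 3.37%.

Initially, labor force = 159.67 + 9.13 = 168.80 million, so u = 9.13/168.80 = 5.41%.
After the first change, unemployed and labor force both fall by 3.20 → E = 159.67, U = 5.93, labor force = 165.60 million.
After the second change, employed and labor force both rise by 10.23; unemployed unchanged → E = 169.90, U = 5.93, labor force = 175.83 million.
New unemployment rate = 5.93 / 175.83 = 3.37%.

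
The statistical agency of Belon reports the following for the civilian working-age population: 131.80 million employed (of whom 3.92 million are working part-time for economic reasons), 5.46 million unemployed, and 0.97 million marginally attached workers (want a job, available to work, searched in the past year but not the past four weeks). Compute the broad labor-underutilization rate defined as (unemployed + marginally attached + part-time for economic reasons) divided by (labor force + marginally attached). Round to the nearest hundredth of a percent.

Broad underutilization rate ≈ 7.49%.

Labor force = 131.80 + 5.46 = 137.26 million.
Numerator = 5.46 + 0.97 + 3.92 = 10.35 million.
Denominator = 137.26 + 0.97 = 138.23 million.
Broad rate = 10.35 / 138.23 = 7.49%.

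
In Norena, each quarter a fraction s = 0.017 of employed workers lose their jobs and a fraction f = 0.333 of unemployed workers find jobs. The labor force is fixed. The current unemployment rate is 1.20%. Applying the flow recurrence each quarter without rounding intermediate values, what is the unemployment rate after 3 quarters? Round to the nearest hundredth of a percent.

Unemployment rate after three quarters ≈ 3.85%.

With a fixed labor force, u_{t+1} = u_t + s·(1−u_t) − f·u_t = u_t·(1−s−f) + s.
Here 1−s−f = 0.650 and s = 0.017.
u_1 = 0.012000 × 0.650 + 0.017 = 0.024800.
u_2 = 0.024800 × 0.650 + 0.017 = 0.033120.
u_3 = 0.033120 × 0.650 + 0.017 = 0.038528.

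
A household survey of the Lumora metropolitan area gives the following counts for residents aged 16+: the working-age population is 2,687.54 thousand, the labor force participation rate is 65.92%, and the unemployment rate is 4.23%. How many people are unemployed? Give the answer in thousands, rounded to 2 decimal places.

Labor force = 0.6592 × 2,687.54 = 1,771.63 thousand.
Unemployed = 0.0423 × 1,771.63 ≈ 74.94 thousand.

About 74.94 thousand are unemployed.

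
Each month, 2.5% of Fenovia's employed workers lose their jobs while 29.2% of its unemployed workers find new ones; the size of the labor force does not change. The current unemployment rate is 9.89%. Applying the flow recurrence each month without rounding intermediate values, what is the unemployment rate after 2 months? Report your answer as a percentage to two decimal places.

Unemployment rate after two months ≈ 8.82%.

With a fixed labor force, u_{t+1} = u_t + s·(1−u_t) − f·u_t = u_t·(1−s−f) + s.
Here 1−s−f = 0.683 and s = 0.025.
u_1 = 0.098900 × 0.683 + 0.025 = 0.092549.
u_2 = 0.092549 × 0.683 + 0.025 = 0.088211.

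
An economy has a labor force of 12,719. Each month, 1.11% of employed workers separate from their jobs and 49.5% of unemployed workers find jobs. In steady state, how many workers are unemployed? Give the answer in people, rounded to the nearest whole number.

Steady-state unemployment rate u* = s/(s+f) = 1.11/(1.11+49.5) = 0.021932.
Unemployed = u* × labor force = 0.021932 × 12,719 ≈ 279.

About 279 are unemployed in steady state.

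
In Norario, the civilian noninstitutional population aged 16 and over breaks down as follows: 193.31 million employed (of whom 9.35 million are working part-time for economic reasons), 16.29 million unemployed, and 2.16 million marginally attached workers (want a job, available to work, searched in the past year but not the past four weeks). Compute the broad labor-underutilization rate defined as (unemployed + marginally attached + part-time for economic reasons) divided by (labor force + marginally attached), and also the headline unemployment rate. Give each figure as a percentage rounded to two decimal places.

Labor force = 193.31 + 16.29 = 209.60 million.
Numerator = 16.29 + 2.16 + 9.35 = 27.80 million.
Denominator = 209.60 + 2.16 = 211.76 million.
Broad rate = 27.80 / 211.76 = 13.13%.
Headline unemployment rate = 16.29 / 209.60 = 7.77%.

Broad underutilization rate ≈ 13.13%; headline unemployment rate ≈ 7.77%.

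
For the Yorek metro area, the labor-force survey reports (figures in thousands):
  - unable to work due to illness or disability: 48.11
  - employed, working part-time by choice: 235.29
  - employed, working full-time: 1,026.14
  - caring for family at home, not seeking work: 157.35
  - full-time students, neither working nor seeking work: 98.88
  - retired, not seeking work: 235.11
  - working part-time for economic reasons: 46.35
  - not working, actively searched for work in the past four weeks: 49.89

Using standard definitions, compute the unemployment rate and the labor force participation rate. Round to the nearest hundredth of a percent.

Employed = 235.29 + 1,026.14 + 46.35 = 1,307.78 thousand (anyone who worked, including part-time for economic reasons, counts as employed).
Unemployed = 49.89 thousand.
Labor force = 1,307.78 + 49.89 = 1,357.67 thousand.
Not in labor force = 48.11 + 157.35 + 98.88 + 235.11 = 539.45 thousand (those not working and not actively searching are outside the labor force).
Civilian working-age population = 1,357.67 + 539.45 = 1,897.12 thousand.
Unemployment rate = 49.89 / 1,357.67 = 3.67%.
Labor force participation rate = 1,357.67 / 1,897.12 = 71.56%.

Unemployment rate ≈ 3.67%; labor force participation rate ≈ 71.56%.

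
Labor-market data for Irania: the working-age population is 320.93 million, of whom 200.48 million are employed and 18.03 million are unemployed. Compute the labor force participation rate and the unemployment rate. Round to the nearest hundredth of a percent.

Labor force participation rate ≈ 68.09%; unemployment rate ≈ 8.25%.

Labor force = employed + unemployed = 200.48 + 18.03 = 218.51 million.
Unemployment rate = 18.03 / 218.51 = 8.25%.
Labor force participation rate = 218.51 / 320.93 = 68.09%.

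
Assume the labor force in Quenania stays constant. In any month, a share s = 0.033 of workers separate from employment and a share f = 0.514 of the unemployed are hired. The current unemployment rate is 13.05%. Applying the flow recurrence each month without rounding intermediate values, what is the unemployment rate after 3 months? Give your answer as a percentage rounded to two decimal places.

Unemployment rate after three months ≈ 6.69%.

With a fixed labor force, u_{t+1} = u_t + s·(1−u_t) − f·u_t = u_t·(1−s−f) + s.
Here 1−s−f = 0.453 and s = 0.033.
u_1 = 0.130500 × 0.453 + 0.033 = 0.092117.
u_2 = 0.092117 × 0.453 + 0.033 = 0.074729.
u_3 = 0.074729 × 0.453 + 0.033 = 0.066852.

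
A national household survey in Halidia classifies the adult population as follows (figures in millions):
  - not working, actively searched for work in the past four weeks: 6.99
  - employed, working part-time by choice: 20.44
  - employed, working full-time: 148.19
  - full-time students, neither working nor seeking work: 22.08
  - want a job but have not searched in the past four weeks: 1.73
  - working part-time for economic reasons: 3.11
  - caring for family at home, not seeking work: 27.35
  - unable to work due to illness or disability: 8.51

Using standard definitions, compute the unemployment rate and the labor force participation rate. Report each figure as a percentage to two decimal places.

Unemployment rate ≈ 3.91%; labor force participation rate ≈ 74.97%.

Employed = 20.44 + 148.19 + 3.11 = 171.74 million (anyone who worked, including part-time for economic reasons, counts as employed).
Unemployed = 6.99 million.
Labor force = 171.74 + 6.99 = 178.73 million.
Not in labor force = 22.08 + 1.73 + 27.35 + 8.51 = 59.67 million (those not working and not actively searching are outside the labor force — including those who want a job but have given up searching).
Civilian working-age population = 178.73 + 59.67 = 238.40 million.
Unemployment rate = 6.99 / 178.73 = 3.91%.
Labor force participation rate = 178.73 / 238.40 = 74.97%.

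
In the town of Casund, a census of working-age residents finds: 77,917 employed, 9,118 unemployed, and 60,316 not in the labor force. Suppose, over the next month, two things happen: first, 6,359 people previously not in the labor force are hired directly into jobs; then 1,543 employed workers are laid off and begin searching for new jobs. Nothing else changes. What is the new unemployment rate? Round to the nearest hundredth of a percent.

Initially, labor force = 77,917 + 9,118 = 87,035, so u = 9,118/87,035 = 10.48%.
After the first change, employed and labor force both rise by 6,359; unemployed unchanged → E = 84,276, U = 9,118, labor force = 93,394.
After the second change, employed falls and unemployed rises by 1,543; labor force unchanged → E = 82,733, U = 10,661, labor force = 93,394.
New unemployment rate = 10,661 / 93,394 = 11.42%.

New unemployment rate ≈ 11.42%.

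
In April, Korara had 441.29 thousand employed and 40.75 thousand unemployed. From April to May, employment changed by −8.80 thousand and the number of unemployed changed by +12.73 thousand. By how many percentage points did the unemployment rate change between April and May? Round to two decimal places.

The unemployment rate changed by +2.55 percentage points.

April: labor force = 441.29 + 40.75 = 482.04; u = 40.75/482.04 = 8.45%.
May: labor force = 432.49 + 53.48 = 485.97; u = 53.48/485.97 = 11.00%.
Change = 11.00% − 8.45% = +2.55 pp.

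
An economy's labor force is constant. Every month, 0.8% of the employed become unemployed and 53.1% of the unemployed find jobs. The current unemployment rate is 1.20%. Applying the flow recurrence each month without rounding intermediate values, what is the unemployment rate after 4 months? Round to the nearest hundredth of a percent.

With a fixed labor force, u_{t+1} = u_t + s·(1−u_t) − f·u_t = u_t·(1−s−f) + s.
Here 1−s−f = 0.461 and s = 0.008.
u_1 = 0.012000 × 0.461 + 0.008 = 0.013532.
u_2 = 0.013532 × 0.461 + 0.008 = 0.014238.
u_3 = 0.014238 × 0.461 + 0.008 = 0.014564.
u_4 = 0.014564 × 0.461 + 0.008 = 0.014714.

Unemployment rate after four months ≈ 1.47%.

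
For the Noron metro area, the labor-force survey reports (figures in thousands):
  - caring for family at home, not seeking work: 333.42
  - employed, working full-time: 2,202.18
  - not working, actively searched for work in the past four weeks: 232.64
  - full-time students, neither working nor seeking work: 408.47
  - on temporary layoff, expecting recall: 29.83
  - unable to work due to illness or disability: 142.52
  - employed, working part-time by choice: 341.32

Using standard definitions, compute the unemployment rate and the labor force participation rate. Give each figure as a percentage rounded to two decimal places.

Employed = 2,202.18 + 341.32 = 2,543.50 thousand.
Unemployed = 232.64 + 29.83 = 262.47 thousand (jobless and actively searching, or on temporary layoff).
Labor force = 2,543.50 + 262.47 = 2,805.97 thousand.
Not in labor force = 333.42 + 408.47 + 142.52 = 884.41 thousand (those not working and not actively searching are outside the labor force).
Civilian working-age population = 2,805.97 + 884.41 = 3,690.38 thousand.
Unemployment rate = 262.47 / 2,805.97 = 9.35%.
Labor force participation rate = 2,805.97 / 3,690.38 = 76.03%.

Unemployment rate ≈ 9.35%; labor force participation rate ≈ 76.03%.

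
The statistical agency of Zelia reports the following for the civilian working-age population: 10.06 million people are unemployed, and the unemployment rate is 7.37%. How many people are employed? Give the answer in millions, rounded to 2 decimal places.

About 126.44 million are employed.

Labor force = U / u = 10.06 / 0.0737 ≈ 136.50 million.
Employed = labor force − unemployed = 136.50 − 10.06 = 126.44 million.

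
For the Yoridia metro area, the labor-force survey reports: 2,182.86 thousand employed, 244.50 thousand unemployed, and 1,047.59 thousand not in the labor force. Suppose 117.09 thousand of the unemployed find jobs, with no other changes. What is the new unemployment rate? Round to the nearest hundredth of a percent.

New unemployment rate ≈ 5.25%.

Initially, labor force = 2,182.86 + 244.50 = 2,427.36 thousand, so u = 244.50/2,427.36 = 10.07%.
After the change, unemployed falls and employed rises by 117.09; labor force unchanged → E = 2,299.95, U = 127.41, labor force = 2,427.36 thousand.
New unemployment rate = 127.41 / 2,427.36 = 5.25%.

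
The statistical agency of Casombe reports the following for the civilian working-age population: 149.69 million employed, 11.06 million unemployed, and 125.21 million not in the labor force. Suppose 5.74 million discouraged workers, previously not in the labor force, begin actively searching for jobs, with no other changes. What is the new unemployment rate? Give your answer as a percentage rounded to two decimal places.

Initially, labor force = 149.69 + 11.06 = 160.75 million, so u = 11.06/160.75 = 6.88%.
After the change, unemployed and labor force both rise by 5.74 → E = 149.69, U = 16.80, labor force = 166.49 million.
New unemployment rate = 16.80 / 166.49 = 10.09%.

New unemployment rate ≈ 10.09%.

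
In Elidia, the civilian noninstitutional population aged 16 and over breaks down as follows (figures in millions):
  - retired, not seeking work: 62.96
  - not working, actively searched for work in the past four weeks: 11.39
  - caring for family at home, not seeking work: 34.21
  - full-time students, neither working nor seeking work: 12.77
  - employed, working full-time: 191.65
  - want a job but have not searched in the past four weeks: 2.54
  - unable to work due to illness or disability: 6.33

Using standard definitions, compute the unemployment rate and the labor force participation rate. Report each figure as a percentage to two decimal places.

Employed = 191.65 million.
Unemployed = 11.39 million.
Labor force = 191.65 + 11.39 = 203.04 million.
Not in labor force = 62.96 + 34.21 + 12.77 + 2.54 + 6.33 = 118.81 million (those not working and not actively searching are outside the labor force — including those who want a job but have given up searching).
Civilian working-age population = 203.04 + 118.81 = 321.85 million.
Unemployment rate = 11.39 / 203.04 = 5.61%.
Labor force participation rate = 203.04 / 321.85 = 63.09%.

Unemployment rate ≈ 5.61%; labor force participation rate ≈ 63.09%.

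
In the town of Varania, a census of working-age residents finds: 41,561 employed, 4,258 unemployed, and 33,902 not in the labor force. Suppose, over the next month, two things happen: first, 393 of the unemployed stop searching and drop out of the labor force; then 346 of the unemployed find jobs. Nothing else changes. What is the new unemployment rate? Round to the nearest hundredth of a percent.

New unemployment rate ≈ 7.75%.

Initially, labor force = 41,561 + 4,258 = 45,819, so u = 4,258/45,819 = 9.29%.
After the first change, unemployed and labor force both fall by 393 → E = 41,561, U = 3,865, labor force = 45,426.
After the second change, unemployed falls and employed rises by 346; labor force unchanged → E = 41,907, U = 3,519, labor force = 45,426.
New unemployment rate = 3,519 / 45,426 = 7.75%.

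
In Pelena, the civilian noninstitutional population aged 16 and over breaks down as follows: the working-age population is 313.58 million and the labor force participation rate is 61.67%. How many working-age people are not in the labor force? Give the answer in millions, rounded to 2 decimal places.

Share not in the labor force = 1 − 0.6167 = 0.3833.
Not in labor force = 0.3833 × 313.58 ≈ 120.20 million.

About 120.20 million are not in the labor force.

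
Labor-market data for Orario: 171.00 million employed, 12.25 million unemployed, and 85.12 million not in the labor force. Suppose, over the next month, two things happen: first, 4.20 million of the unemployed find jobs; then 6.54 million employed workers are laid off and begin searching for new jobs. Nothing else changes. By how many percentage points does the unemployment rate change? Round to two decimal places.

Initially, labor force = 171.00 + 12.25 = 183.25 million, so u = 12.25/183.25 = 6.68%.
After the first change, unemployed falls and employed rises by 4.20; labor force unchanged → E = 175.20, U = 8.05, labor force = 183.25 million.
After the second change, employed falls and unemployed rises by 6.54; labor force unchanged → E = 168.66, U = 14.59, labor force = 183.25 million.
New unemployment rate = 14.59 / 183.25 = 7.96%.
Change = 7.96% − 6.68% = +1.28 percentage points.

The unemployment rate changes by +1.28 percentage points.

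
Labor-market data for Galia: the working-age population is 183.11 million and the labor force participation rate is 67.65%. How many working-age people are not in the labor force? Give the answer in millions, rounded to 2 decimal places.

About 59.24 million are not in the labor force.

Share not in the labor force = 1 − 0.6765 = 0.3235.
Not in labor force = 0.3235 × 183.11 ≈ 59.24 million.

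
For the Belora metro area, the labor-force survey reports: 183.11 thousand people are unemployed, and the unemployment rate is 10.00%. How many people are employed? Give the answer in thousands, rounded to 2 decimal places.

About 1,647.99 thousand are employed.

Labor force = U / u = 183.11 / 0.1000 ≈ 1,831.10 thousand.
Employed = labor force − unemployed = 1,831.10 − 183.11 = 1,647.99 thousand.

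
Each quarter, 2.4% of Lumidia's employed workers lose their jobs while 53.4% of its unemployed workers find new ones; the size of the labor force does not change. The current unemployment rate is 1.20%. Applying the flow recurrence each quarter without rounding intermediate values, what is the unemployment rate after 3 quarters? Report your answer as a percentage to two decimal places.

With a fixed labor force, u_{t+1} = u_t + s·(1−u_t) − f·u_t = u_t·(1−s−f) + s.
Here 1−s−f = 0.442 and s = 0.024.
u_1 = 0.012000 × 0.442 + 0.024 = 0.029304.
u_2 = 0.029304 × 0.442 + 0.024 = 0.036952.
u_3 = 0.036952 × 0.442 + 0.024 = 0.040333.

Unemployment rate after three quarters ≈ 4.03%.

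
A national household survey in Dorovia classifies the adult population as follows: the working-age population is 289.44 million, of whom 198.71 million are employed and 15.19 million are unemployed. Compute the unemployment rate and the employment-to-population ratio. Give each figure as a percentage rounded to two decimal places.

Labor force = employed + unemployed = 198.71 + 15.19 = 213.90 million.
Unemployment rate = 15.19 / 213.90 = 7.10%.
Employment-population ratio = 198.71 / 289.44 = 68.65%.

Unemployment rate ≈ 7.10%; employment-population ratio ≈ 68.65%.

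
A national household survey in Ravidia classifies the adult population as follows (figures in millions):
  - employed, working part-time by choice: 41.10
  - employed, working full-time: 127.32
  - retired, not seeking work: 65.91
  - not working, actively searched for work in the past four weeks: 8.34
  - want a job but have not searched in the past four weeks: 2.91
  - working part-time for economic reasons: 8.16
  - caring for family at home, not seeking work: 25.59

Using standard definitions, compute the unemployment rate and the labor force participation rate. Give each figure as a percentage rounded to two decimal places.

Unemployment rate ≈ 4.51%; labor force participation rate ≈ 66.20%.

Employed = 41.10 + 127.32 + 8.16 = 176.58 million (anyone who worked, including part-time for economic reasons, counts as employed).
Unemployed = 8.34 million.
Labor force = 176.58 + 8.34 = 184.92 million.
Not in labor force = 65.91 + 2.91 + 25.59 = 94.41 million (those not working and not actively searching are outside the labor force — including those who want a job but have given up searching).
Civilian working-age population = 184.92 + 94.41 = 279.33 million.
Unemployment rate = 8.34 / 184.92 = 4.51%.
Labor force participation rate = 184.92 / 279.33 = 66.20%.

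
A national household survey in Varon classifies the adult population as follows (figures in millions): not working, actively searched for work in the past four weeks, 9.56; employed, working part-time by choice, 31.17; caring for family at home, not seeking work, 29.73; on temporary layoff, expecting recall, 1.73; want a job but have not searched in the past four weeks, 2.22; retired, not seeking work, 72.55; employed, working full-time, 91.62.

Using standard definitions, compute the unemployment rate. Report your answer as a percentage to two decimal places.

Unemployment rate ≈ 8.42%.

Employed = 31.17 + 91.62 = 122.79 million.
Unemployed = 9.56 + 1.73 = 11.29 million (jobless and actively searching, or on temporary layoff).
Labor force = 122.79 + 11.29 = 134.08 million.
Unemployment rate = 11.29 / 134.08 = 8.42%.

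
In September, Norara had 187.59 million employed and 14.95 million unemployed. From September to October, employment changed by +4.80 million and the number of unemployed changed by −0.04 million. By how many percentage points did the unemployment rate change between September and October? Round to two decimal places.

September: labor force = 187.59 + 14.95 = 202.54; u = 14.95/202.54 = 7.38%.
October: labor force = 192.39 + 14.91 = 207.30; u = 14.91/207.30 = 7.19%.
Change = 7.19% − 7.38% = −0.19 pp.

The unemployment rate changed by −0.19 percentage points.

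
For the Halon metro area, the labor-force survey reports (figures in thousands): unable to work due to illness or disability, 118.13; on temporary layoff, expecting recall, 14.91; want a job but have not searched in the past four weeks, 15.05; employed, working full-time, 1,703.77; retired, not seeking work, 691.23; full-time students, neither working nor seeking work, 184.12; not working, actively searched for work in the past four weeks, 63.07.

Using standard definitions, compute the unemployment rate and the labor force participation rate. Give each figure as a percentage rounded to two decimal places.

Employed = 1,703.77 thousand.
Unemployed = 14.91 + 63.07 = 77.98 thousand (jobless and actively searching, or on temporary layoff).
Labor force = 1,703.77 + 77.98 = 1,781.75 thousand.
Not in labor force = 118.13 + 15.05 + 691.23 + 184.12 = 1,008.53 thousand (those not working and not actively searching are outside the labor force — including those who want a job but have given up searching).
Civilian working-age population = 1,781.75 + 1,008.53 = 2,790.28 thousand.
Unemployment rate = 77.98 / 1,781.75 = 4.38%.
Labor force participation rate = 1,781.75 / 2,790.28 = 63.86%.

Unemployment rate ≈ 4.38%; labor force participation rate ≈ 63.86%.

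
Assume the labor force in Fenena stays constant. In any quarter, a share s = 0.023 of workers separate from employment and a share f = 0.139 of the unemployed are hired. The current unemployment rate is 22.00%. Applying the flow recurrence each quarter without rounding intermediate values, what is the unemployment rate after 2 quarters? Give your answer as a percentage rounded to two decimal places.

With a fixed labor force, u_{t+1} = u_t + s·(1−u_t) − f·u_t = u_t·(1−s−f) + s.
Here 1−s−f = 0.838 and s = 0.023.
u_1 = 0.220000 × 0.838 + 0.023 = 0.207360.
u_2 = 0.207360 × 0.838 + 0.023 = 0.196768.

Unemployment rate after two quarters ≈ 19.68%.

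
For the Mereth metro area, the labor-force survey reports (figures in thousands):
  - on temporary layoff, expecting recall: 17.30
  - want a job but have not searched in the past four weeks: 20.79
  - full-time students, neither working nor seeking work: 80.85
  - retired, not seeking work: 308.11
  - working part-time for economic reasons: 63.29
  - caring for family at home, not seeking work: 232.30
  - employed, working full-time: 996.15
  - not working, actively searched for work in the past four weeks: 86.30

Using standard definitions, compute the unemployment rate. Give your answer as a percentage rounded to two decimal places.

Unemployment rate ≈ 8.91%.

Employed = 63.29 + 996.15 = 1,059.44 thousand (anyone who worked, including part-time for economic reasons, counts as employed).
Unemployed = 17.30 + 86.30 = 103.60 thousand (jobless and actively searching, or on temporary layoff).
Labor force = 1,059.44 + 103.60 = 1,163.04 thousand.
Unemployment rate = 103.60 / 1,163.04 = 8.91%.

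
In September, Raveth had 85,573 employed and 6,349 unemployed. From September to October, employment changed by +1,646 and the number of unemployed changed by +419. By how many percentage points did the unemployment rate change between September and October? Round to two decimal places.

September: labor force = 85,573 + 6,349 = 91,922; u = 6,349/91,922 = 6.91%.
October: labor force = 87,219 + 6,768 = 93,987; u = 6,768/93,987 = 7.20%.
Change = 7.20% − 6.91% = +0.29 pp.

The unemployment rate changed by +0.29 percentage points.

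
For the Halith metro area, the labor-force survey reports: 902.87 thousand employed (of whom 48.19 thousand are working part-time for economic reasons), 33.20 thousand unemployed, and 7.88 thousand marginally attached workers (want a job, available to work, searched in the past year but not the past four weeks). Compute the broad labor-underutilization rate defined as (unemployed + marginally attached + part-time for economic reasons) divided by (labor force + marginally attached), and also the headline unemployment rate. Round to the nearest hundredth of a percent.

Labor force = 902.87 + 33.20 = 936.07 thousand.
Numerator = 33.20 + 7.88 + 48.19 = 89.27 thousand.
Denominator = 936.07 + 7.88 = 943.95 thousand.
Broad rate = 89.27 / 943.95 = 9.46%.
Headline unemployment rate = 33.20 / 936.07 = 3.55%.

Broad underutilization rate ≈ 9.46%; headline unemployment rate ≈ 3.55%.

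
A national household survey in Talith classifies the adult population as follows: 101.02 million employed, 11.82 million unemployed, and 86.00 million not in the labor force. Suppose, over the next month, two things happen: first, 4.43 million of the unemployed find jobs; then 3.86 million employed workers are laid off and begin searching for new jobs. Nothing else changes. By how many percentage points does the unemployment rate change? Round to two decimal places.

Initially, labor force = 101.02 + 11.82 = 112.84 million, so u = 11.82/112.84 = 10.48%.
After the first change, unemployed falls and employed rises by 4.43; labor force unchanged → E = 105.45, U = 7.39, labor force = 112.84 million.
After the second change, employed falls and unemployed rises by 3.86; labor force unchanged → E = 101.59, U = 11.25, labor force = 112.84 million.
New unemployment rate = 11.25 / 112.84 = 9.97%.
Change = 9.97% − 10.48% = −0.51 percentage points.

The unemployment rate changes by −0.51 percentage points.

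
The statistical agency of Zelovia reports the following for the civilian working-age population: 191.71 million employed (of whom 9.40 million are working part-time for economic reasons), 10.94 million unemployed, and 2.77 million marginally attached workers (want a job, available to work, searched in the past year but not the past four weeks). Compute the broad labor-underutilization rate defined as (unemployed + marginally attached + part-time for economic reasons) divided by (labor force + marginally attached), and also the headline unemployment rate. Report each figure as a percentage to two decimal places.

Broad underutilization rate ≈ 11.25%; headline unemployment rate ≈ 5.40%.

Labor force = 191.71 + 10.94 = 202.65 million.
Numerator = 10.94 + 2.77 + 9.40 = 23.11 million.
Denominator = 202.65 + 2.77 = 205.42 million.
Broad rate = 23.11 / 205.42 = 11.25%.
Headline unemployment rate = 10.94 / 202.65 = 5.40%.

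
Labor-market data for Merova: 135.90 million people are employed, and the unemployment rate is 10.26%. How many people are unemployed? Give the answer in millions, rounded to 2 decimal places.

About 15.54 million are unemployed.

Let U be the number unemployed. The labor force is E + U, and U/(E+U) = 0.1026.
So U = 0.1026 × 135.90 / (1 − 0.1026) = 13.9433 / 0.8974 ≈ 15.54 million.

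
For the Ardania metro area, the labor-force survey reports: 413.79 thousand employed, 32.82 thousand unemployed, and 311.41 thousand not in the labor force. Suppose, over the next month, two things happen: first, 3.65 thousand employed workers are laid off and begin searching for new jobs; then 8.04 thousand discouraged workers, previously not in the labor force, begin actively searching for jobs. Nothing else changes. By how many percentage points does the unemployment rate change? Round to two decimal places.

Initially, labor force = 413.79 + 32.82 = 446.61 thousand, so u = 32.82/446.61 = 7.35%.
After the first change, employed falls and unemployed rises by 3.65; labor force unchanged → E = 410.14, U = 36.47, labor force = 446.61 thousand.
After the second change, unemployed and labor force both rise by 8.04 → E = 410.14, U = 44.51, labor force = 454.65 thousand.
New unemployment rate = 44.51 / 454.65 = 9.79%.
Change = 9.79% − 7.35% = +2.44 percentage points.

The unemployment rate changes by +2.44 percentage points.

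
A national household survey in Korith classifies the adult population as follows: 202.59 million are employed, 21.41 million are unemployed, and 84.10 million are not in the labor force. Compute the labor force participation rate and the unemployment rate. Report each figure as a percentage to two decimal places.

Labor force participation rate ≈ 72.70%; unemployment rate ≈ 9.56%.

Labor force = employed + unemployed = 202.59 + 21.41 = 224.00 million.
Working-age population = 224.00 + 84.10 = 308.10 million.
Unemployment rate = 21.41 / 224.00 = 9.56%.
Labor force participation rate = 224.00 / 308.10 = 72.70%.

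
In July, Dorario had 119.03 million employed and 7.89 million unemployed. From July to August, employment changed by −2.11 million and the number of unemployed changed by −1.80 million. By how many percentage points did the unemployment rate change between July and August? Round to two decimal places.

July: labor force = 119.03 + 7.89 = 126.92; u = 7.89/126.92 = 6.22%.
August: labor force = 116.92 + 6.09 = 123.01; u = 6.09/123.01 = 4.95%.
Change = 4.95% − 6.22% = −1.27 pp.

The unemployment rate changed by −1.27 percentage points.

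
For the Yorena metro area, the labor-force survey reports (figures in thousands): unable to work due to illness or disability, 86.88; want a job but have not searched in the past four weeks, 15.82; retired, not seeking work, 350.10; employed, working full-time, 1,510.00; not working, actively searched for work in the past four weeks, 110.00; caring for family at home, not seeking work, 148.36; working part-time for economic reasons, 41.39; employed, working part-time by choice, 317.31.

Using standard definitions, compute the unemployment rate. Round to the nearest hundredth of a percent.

Unemployment rate ≈ 5.56%.

Employed = 1,510.00 + 41.39 + 317.31 = 1,868.70 thousand (anyone who worked, including part-time for economic reasons, counts as employed).
Unemployed = 110.00 thousand.
Labor force = 1,868.70 + 110.00 = 1,978.70 thousand.
Unemployment rate = 110.00 / 1,978.70 = 5.56%.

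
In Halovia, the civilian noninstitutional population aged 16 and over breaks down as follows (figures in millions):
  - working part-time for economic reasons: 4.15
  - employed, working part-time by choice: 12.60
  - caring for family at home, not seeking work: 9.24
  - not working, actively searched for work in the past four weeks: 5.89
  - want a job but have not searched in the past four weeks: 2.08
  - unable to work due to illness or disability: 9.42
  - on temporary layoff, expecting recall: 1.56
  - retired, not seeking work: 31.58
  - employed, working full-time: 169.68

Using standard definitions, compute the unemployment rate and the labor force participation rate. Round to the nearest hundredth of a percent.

Employed = 4.15 + 12.60 + 169.68 = 186.43 million (anyone who worked, including part-time for economic reasons, counts as employed).
Unemployed = 5.89 + 1.56 = 7.45 million (jobless and actively searching, or on temporary layoff).
Labor force = 186.43 + 7.45 = 193.88 million.
Not in labor force = 9.24 + 2.08 + 9.42 + 31.58 = 52.32 million (those not working and not actively searching are outside the labor force — including those who want a job but have given up searching).
Civilian working-age population = 193.88 + 52.32 = 246.20 million.
Unemployment rate = 7.45 / 193.88 = 3.84%.
Labor force participation rate = 193.88 / 246.20 = 78.75%.

Unemployment rate ≈ 3.84%; labor force participation rate ≈ 78.75%.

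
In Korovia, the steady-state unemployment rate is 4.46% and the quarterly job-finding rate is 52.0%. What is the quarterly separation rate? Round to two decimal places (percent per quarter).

Separation rate ≈ 2.43% per quarter.

From u* = s/(s+f): s = u·f/(1−u).
s = 0.0446 × 52.0 / (1 − 0.0446) = 2.3192 / 0.9554 ≈ 2.43% per quarter.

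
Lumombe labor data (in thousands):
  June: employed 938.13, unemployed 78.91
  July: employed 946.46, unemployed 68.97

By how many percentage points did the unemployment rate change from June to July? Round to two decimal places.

The unemployment rate changed by −0.97 percentage points.

June: labor force = 938.13 + 78.91 = 1,017.04; u = 78.91/1,017.04 = 7.76%.
July: labor force = 946.46 + 68.97 = 1,015.43; u = 68.97/1,015.43 = 6.79%.
Change = 6.79% − 7.76% = −0.97 pp.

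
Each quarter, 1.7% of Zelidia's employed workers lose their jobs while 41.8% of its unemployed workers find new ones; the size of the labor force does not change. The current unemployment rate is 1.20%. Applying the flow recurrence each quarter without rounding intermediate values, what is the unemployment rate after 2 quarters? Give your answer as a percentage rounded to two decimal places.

With a fixed labor force, u_{t+1} = u_t + s·(1−u_t) − f·u_t = u_t·(1−s−f) + s.
Here 1−s−f = 0.565 and s = 0.017.
u_1 = 0.012000 × 0.565 + 0.017 = 0.023780.
u_2 = 0.023780 × 0.565 + 0.017 = 0.030436.

Unemployment rate after two quarters ≈ 3.04%.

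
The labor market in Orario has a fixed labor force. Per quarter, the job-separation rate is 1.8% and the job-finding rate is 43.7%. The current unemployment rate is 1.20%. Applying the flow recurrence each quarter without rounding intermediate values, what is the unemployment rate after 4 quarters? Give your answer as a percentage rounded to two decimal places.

With a fixed labor force, u_{t+1} = u_t + s·(1−u_t) − f·u_t = u_t·(1−s−f) + s.
Here 1−s−f = 0.545 and s = 0.018.
u_1 = 0.012000 × 0.545 + 0.018 = 0.024540.
u_2 = 0.024540 × 0.545 + 0.018 = 0.031374.
u_3 = 0.031374 × 0.545 + 0.018 = 0.035099.
u_4 = 0.035099 × 0.545 + 0.018 = 0.037129.

Unemployment rate after four quarters ≈ 3.71%.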